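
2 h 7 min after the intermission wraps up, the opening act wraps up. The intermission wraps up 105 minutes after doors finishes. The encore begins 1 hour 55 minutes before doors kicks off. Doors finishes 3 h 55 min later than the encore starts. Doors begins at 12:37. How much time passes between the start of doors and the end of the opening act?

The encore starts at 12:37 − 115 min = 10:42.
Doors ends at 10:42 + 235 min = 14:37.
The intermission ends at 14:37 + 105 min = 16:22.
The opening act ends at 16:22 + 127 min = 18:29.
From 12:37 to 18:29 is 352 minutes.

352 minutes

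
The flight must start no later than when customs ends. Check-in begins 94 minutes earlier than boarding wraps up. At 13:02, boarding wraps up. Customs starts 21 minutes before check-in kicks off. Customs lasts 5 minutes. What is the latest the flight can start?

11:12

Check-in starts at 13:02 − 94 min = 11:28.
Customs starts at 11:28 − 21 min = 11:07.
Customs ends at 11:07 + 5 min = 11:12.
The flight is bounded by customs, so the latest it can start is 11:12.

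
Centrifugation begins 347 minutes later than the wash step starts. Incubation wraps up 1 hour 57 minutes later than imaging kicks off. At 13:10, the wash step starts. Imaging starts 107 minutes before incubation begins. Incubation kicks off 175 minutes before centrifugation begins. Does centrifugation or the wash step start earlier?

the wash step

Centrifugation starts at 13:10 + 347 min = 18:57.
Centrifugation starts at 18:57 and the wash step starts at 13:10, so the wash step is first.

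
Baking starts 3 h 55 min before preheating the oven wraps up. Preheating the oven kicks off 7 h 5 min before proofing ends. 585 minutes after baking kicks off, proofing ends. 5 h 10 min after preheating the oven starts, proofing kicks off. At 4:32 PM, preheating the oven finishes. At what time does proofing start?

8:27 PM

Baking starts at 4:32 PM − 235 min = 12:37 PM.
Proofing ends at 12:37 PM + 585 min = 10:22 PM.
Preheating the oven starts at 10:22 PM − 425 min = 3:17 PM.
Proofing starts at 3:17 PM + 310 min = 8:27 PM.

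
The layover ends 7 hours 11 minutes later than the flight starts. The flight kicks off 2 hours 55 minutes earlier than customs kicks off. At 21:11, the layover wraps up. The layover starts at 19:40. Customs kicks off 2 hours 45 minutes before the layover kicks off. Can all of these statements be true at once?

Customs starts at 19:40 − 165 min = 16:55.
The flight starts at 16:55 − 175 min = 14:00.
The layover ends at 14:00 + 431 min = 21:11.
That matches the stated 21:11, so the schedule is consistent.

Yes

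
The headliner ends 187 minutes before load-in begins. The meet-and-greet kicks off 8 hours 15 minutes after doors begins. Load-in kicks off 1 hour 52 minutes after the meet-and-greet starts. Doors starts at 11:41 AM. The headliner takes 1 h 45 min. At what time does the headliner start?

The meet-and-greet starts at 11:41 AM + 495 min = 7:56 PM.
Load-in starts at 7:56 PM + 112 min = 9:48 PM.
The headliner ends at 9:48 PM − 187 min = 6:41 PM.
The headliner starts at 6:41 PM − 105 min = 4:56 PM.

4:56 PM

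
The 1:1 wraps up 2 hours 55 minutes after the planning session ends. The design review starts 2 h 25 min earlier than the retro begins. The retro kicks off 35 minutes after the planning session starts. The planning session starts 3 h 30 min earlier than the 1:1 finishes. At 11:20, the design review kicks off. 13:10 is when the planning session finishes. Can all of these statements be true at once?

The 1:1 ends at 13:10 + 175 min = 16:05.
The planning session starts at 16:05 − 210 min = 12:35.
The retro starts at 12:35 + 35 min = 13:10.
The design review starts at 13:10 − 145 min = 10:45.
But the design review is also said to start at 11:20 — a 35-minute conflict.

No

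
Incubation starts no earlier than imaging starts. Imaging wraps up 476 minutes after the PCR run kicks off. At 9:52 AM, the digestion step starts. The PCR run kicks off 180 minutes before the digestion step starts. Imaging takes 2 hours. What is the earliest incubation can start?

The PCR run starts at 9:52 AM − 180 min = 6:52 AM.
Imaging ends at 6:52 AM + 476 min = 2:48 PM.
Imaging starts at 2:48 PM − 120 min = 12:48 PM.
Incubation is bounded by imaging, so the earliest it can start is 12:48 PM.

12:48 PM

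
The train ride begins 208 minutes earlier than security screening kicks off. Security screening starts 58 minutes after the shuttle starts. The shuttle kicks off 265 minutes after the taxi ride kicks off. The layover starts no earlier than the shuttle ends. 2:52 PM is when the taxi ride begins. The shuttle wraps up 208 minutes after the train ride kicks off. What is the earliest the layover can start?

The shuttle starts at 2:52 PM + 265 min = 7:17 PM.
Security screening starts at 7:17 PM + 58 min = 8:15 PM.
The train ride starts at 8:15 PM − 208 min = 4:47 PM.
The shuttle ends at 4:47 PM + 208 min = 8:15 PM.
The layover is bounded by the shuttle, so the earliest it can start is 8:15 PM.

8:15 PM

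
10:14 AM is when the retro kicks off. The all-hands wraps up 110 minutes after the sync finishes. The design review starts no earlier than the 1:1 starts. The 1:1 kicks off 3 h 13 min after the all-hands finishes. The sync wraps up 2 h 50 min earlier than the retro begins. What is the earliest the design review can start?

12:27 PM

The sync ends at 10:14 AM − 170 min = 7:24 AM.
The all-hands ends at 7:24 AM + 110 min = 9:14 AM.
The 1:1 starts at 9:14 AM + 193 min = 12:27 PM.
The design review is bounded by the 1:1, so the earliest it can start is 12:27 PM.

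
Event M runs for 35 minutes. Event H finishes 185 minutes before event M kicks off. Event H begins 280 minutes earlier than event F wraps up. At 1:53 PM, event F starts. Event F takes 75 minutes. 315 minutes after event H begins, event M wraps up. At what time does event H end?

12:03 PM

Event F ends at 1:53 PM + 75 min = 3:08 PM.
Event H starts at 3:08 PM − 280 min = 10:28 AM.
Event M ends at 10:28 AM + 315 min = 3:43 PM.
Event M starts at 3:43 PM − 35 min = 3:08 PM.
Event H ends at 3:08 PM − 185 min = 12:03 PM.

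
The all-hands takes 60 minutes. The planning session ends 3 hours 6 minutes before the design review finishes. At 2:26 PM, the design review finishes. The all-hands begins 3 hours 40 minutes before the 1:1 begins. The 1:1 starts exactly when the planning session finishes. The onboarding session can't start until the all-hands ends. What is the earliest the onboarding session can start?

8:40 AM

The planning session ends at 2:26 PM − 186 min = 11:20 AM.
So the 1:1 starts at 11:20 AM.
The all-hands starts at 11:20 AM − 220 min = 7:40 AM.
The all-hands ends at 7:40 AM + 60 min = 8:40 AM.
The onboarding session is bounded by the all-hands, so the earliest it can start is 8:40 AM.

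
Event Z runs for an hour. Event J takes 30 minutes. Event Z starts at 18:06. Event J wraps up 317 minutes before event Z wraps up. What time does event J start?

Event Z ends at 18:06 + 60 min = 19:06.
Event J ends at 19:06 − 317 min = 13:49.
Event J starts at 13:49 − 30 min = 13:19.

13:19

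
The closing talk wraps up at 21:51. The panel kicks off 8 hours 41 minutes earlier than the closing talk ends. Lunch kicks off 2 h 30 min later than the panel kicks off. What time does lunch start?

15:40

The panel starts at 21:51 − 521 min = 13:10.
Lunch starts at 13:10 + 150 min = 15:40.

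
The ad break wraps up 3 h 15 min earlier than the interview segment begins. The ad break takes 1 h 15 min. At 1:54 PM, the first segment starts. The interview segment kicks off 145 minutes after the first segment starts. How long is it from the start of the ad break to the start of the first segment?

The interview segment starts at 1:54 PM + 145 min = 4:19 PM.
The ad break ends at 4:19 PM − 195 min = 1:04 PM.
The ad break starts at 1:04 PM − 75 min = 11:49 AM.
From 11:49 AM to 1:54 PM is 2 h 5 min.

2 h 5 min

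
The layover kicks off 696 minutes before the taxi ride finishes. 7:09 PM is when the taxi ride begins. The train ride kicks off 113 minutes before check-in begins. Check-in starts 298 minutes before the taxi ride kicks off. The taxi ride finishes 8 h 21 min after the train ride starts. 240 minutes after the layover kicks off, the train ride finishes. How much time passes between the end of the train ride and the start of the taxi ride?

6 h 6 min

Check-in starts at 7:09 PM − 298 min = 2:11 PM.
The train ride starts at 2:11 PM − 113 min = 12:18 PM.
The taxi ride ends at 12:18 PM + 501 min = 8:39 PM.
The layover starts at 8:39 PM − 696 min = 9:03 AM.
The train ride ends at 9:03 AM + 240 min = 1:03 PM.
From 1:03 PM to 7:09 PM is 6 h 6 min.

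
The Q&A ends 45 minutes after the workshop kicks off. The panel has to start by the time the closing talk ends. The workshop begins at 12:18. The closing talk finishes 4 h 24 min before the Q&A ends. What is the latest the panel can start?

The Q&A ends at 12:18 + 45 min = 13:03.
The closing talk ends at 13:03 − 264 min = 08:39.
The panel is bounded by the closing talk, so the latest it can start is 08:39.

08:39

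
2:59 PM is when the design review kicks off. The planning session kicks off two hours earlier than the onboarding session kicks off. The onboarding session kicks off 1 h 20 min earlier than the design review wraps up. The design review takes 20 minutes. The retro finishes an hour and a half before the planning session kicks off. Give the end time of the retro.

10:29 AM

The design review ends at 2:59 PM + 20 min = 3:19 PM.
The onboarding session starts at 3:19 PM − 80 min = 1:59 PM.
The planning session starts at 1:59 PM − 120 min = 11:59 AM.
The retro ends at 11:59 AM − 90 min = 10:29 AM.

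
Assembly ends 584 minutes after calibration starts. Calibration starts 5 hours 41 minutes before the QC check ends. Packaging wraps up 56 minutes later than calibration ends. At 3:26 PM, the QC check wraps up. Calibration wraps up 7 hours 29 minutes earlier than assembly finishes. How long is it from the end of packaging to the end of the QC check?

Calibration starts at 3:26 PM − 341 min = 9:45 AM.
Assembly ends at 9:45 AM + 584 min = 7:29 PM.
Calibration ends at 7:29 PM − 449 min = 12:00 PM.
Packaging ends at 12:00 PM + 56 min = 12:56 PM.
From 12:56 PM to 3:26 PM is 2 h 30 min.

2 h 30 min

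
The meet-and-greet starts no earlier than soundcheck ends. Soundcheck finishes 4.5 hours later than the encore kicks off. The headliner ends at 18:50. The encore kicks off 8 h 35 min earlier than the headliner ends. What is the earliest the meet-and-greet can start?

14:45

The encore starts at 18:50 − 515 min = 10:15.
Soundcheck ends at 10:15 + 270 min = 14:45.
The meet-and-greet is bounded by soundcheck, so the earliest it can start is 14:45.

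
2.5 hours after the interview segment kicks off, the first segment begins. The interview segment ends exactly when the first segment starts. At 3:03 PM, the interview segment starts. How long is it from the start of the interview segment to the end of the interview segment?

2 hours 30 minutes

The first segment starts at 3:03 PM + 150 min = 5:33 PM.
So the interview segment ends at 5:33 PM.
From 3:03 PM to 5:33 PM is 2 hours 30 minutes.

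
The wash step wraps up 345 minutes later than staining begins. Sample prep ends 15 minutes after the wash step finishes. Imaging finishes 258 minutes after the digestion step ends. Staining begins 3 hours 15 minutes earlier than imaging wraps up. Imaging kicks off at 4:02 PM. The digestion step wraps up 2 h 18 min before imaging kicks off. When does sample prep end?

The digestion step ends at 4:02 PM − 138 min = 1:44 PM.
Imaging ends at 1:44 PM + 258 min = 6:02 PM.
Staining starts at 6:02 PM − 195 min = 2:47 PM.
The wash step ends at 2:47 PM + 345 min = 8:32 PM.
Sample prep ends at 8:32 PM + 15 min = 8:47 PM.

8:47 PM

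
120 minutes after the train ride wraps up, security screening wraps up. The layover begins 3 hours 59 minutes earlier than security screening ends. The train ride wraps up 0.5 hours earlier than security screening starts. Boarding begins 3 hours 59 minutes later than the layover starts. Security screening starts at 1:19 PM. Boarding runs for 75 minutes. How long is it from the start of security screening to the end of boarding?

The train ride ends at 1:19 PM − 30 min = 12:49 PM.
Security screening ends at 12:49 PM + 120 min = 2:49 PM.
The layover starts at 2:49 PM − 239 min = 10:50 AM.
Boarding starts at 10:50 AM + 239 min = 2:49 PM.
Boarding ends at 2:49 PM + 75 min = 4:04 PM.
From 1:19 PM to 4:04 PM is 165 minutes.

165 minutes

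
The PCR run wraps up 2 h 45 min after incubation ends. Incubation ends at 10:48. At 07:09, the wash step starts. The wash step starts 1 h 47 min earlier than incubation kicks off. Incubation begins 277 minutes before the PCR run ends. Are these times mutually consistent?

The PCR run ends at 10:48 + 165 min = 13:33.
Incubation starts at 13:33 − 277 min = 08:56.
The wash step starts at 08:56 − 107 min = 07:09.
That matches the stated 07:09, so the schedule is consistent.

Yes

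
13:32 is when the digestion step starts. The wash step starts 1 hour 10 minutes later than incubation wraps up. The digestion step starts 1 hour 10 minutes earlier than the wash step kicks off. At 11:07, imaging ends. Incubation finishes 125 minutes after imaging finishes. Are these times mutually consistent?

No

Incubation ends at 11:07 + 125 min = 13:12.
The wash step starts at 13:12 + 70 min = 14:22.
The digestion step starts at 14:22 − 70 min = 13:12.
But the digestion step is also said to start at 13:32 — a 20-minute conflict.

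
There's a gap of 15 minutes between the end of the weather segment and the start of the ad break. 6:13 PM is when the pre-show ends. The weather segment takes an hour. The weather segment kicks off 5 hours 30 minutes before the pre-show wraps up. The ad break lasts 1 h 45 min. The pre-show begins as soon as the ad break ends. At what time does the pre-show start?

3:43 PM

The weather segment starts at 6:13 PM − 330 min = 12:43 PM.
The weather segment ends at 12:43 PM + 60 min = 1:43 PM.
The ad break starts at 1:43 PM + 15 min = 1:58 PM.
The ad break ends at 1:58 PM + 105 min = 3:43 PM.
So the pre-show starts at 3:43 PM.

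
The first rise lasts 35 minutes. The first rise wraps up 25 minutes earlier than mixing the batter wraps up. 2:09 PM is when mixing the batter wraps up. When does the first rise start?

1:09 PM

The first rise ends at 2:09 PM − 25 min = 1:44 PM.
The first rise starts at 1:44 PM − 35 min = 1:09 PM.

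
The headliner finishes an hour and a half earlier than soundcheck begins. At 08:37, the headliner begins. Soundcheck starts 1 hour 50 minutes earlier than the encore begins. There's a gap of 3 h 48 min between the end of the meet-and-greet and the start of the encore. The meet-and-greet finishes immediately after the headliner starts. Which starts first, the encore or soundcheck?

The meet-and-greet ends at 08:37.
The encore starts at 08:37 + 228 min = 12:25.
Soundcheck starts at 12:25 − 110 min = 10:35.
The encore starts at 12:25 and soundcheck starts at 10:35, so soundcheck is first.

soundcheck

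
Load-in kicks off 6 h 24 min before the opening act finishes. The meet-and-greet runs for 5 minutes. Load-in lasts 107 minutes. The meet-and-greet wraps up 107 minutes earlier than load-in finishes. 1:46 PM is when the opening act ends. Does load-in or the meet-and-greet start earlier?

Load-in starts at 1:46 PM − 384 min = 7:22 AM.
Load-in ends at 7:22 AM + 107 min = 9:09 AM.
The meet-and-greet ends at 9:09 AM − 107 min = 7:22 AM.
The meet-and-greet starts at 7:22 AM − 5 min = 7:17 AM.
Load-in starts at 7:22 AM and the meet-and-greet starts at 7:17 AM, so the meet-and-greet is first.

the meet-and-greet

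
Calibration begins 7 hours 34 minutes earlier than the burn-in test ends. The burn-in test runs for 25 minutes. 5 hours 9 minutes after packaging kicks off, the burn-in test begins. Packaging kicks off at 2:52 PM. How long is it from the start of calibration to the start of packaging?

two hours

The burn-in test starts at 2:52 PM + 309 min = 8:01 PM.
The burn-in test ends at 8:01 PM + 25 min = 8:26 PM.
Calibration starts at 8:26 PM − 454 min = 12:52 PM.
From 12:52 PM to 2:52 PM is two hours.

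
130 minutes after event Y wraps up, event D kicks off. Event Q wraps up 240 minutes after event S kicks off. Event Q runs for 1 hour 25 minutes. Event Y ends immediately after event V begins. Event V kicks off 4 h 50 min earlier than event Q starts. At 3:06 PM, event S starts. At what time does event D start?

3:01 PM

Event Q ends at 3:06 PM + 240 min = 7:06 PM.
Event Q starts at 7:06 PM − 85 min = 5:41 PM.
Event V starts at 5:41 PM − 290 min = 12:51 PM.
So event Y ends at 12:51 PM.
Event D starts at 12:51 PM + 130 min = 3:01 PM.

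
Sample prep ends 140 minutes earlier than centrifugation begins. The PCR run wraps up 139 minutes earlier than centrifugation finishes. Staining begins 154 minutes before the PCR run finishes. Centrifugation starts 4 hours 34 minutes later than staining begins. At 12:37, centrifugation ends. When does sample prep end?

09:58

The PCR run ends at 12:37 − 139 min = 10:18.
Staining starts at 10:18 − 154 min = 07:44.
Centrifugation starts at 07:44 + 274 min = 12:18.
Sample prep ends at 12:18 − 140 min = 09:58.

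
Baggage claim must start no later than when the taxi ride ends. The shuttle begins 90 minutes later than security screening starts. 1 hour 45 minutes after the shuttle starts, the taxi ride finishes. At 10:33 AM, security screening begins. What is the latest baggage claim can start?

The shuttle starts at 10:33 AM + 90 min = 12:03 PM.
The taxi ride ends at 12:03 PM + 105 min = 1:48 PM.
Baggage claim is bounded by the taxi ride, so the latest it can start is 1:48 PM.

1:48 PM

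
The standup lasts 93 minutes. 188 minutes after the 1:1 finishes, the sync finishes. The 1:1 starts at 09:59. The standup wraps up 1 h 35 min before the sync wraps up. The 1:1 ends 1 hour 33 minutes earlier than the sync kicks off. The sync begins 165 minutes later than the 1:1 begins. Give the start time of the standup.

11:11

The sync starts at 09:59 + 165 min = 12:44.
The 1:1 ends at 12:44 − 93 min = 11:11.
The sync ends at 11:11 + 188 min = 14:19.
The standup ends at 14:19 − 95 min = 12:44.
The standup starts at 12:44 − 93 min = 11:11.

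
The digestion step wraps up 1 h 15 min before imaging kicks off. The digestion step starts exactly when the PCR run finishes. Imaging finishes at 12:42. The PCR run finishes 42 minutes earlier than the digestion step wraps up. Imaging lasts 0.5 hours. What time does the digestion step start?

10:15

Imaging starts at 12:42 − 30 min = 12:12.
The digestion step ends at 12:12 − 75 min = 10:57.
The PCR run ends at 10:57 − 42 min = 10:15.
So the digestion step starts at 10:15.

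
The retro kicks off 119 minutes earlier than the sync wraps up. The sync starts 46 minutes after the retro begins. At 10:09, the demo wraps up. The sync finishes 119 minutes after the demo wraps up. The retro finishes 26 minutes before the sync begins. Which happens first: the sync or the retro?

the retro

The sync ends at 10:09 + 119 min = 12:08.
The retro starts at 12:08 − 119 min = 10:09.
The sync starts at 10:09 + 46 min = 10:55.
The sync starts at 10:55 and the retro starts at 10:09, so the retro is first.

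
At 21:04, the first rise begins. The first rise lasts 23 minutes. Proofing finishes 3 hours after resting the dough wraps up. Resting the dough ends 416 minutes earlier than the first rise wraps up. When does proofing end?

The first rise ends at 21:04 + 23 min = 21:27.
Resting the dough ends at 21:27 − 416 min = 14:31.
Proofing ends at 14:31 + 180 min = 17:31.

17:31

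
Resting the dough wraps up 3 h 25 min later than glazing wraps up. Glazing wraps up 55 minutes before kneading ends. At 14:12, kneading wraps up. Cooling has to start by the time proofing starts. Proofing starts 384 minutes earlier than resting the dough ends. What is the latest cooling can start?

Glazing ends at 14:12 − 55 min = 13:17.
Resting the dough ends at 13:17 + 205 min = 16:42.
Proofing starts at 16:42 − 384 min = 10:18.
Cooling is bounded by proofing, so the latest it can start is 10:18.

10:18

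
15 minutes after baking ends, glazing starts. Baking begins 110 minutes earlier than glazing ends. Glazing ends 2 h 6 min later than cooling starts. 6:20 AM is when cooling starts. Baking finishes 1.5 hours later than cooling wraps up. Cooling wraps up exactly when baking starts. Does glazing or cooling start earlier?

Glazing ends at 6:20 AM + 126 min = 8:26 AM.
Baking starts at 8:26 AM − 110 min = 6:36 AM.
So cooling ends at 6:36 AM.
Baking ends at 6:36 AM + 90 min = 8:06 AM.
Glazing starts at 8:06 AM + 15 min = 8:21 AM.
Glazing starts at 8:21 AM and cooling starts at 6:20 AM, so cooling is first.

cooling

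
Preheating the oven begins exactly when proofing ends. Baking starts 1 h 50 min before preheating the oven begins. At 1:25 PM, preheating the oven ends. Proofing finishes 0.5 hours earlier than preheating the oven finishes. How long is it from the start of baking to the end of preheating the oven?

Proofing ends at 1:25 PM − 30 min = 12:55 PM.
So preheating the oven starts at 12:55 PM.
Baking starts at 12:55 PM − 110 min = 11:05 AM.
From 11:05 AM to 1:25 PM is 2 h 20 min.

2 h 20 min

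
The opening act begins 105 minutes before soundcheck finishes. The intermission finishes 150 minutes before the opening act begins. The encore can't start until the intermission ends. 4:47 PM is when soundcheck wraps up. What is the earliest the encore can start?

The opening act starts at 4:47 PM − 105 min = 3:02 PM.
The intermission ends at 3:02 PM − 150 min = 12:32 PM.
The encore is bounded by the intermission, so the earliest it can start is 12:32 PM.

12:32 PM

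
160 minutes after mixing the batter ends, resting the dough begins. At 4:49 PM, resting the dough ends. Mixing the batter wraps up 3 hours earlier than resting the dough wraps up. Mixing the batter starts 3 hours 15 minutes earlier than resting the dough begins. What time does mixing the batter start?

1:14 PM

Mixing the batter ends at 4:49 PM − 180 min = 1:49 PM.
Resting the dough starts at 1:49 PM + 160 min = 4:29 PM.
Mixing the batter starts at 4:29 PM − 195 min = 1:14 PM.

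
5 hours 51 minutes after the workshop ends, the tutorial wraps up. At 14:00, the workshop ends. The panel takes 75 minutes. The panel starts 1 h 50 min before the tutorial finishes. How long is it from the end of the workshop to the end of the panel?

The tutorial ends at 14:00 + 351 min = 19:51.
The panel starts at 19:51 − 110 min = 18:01.
The panel ends at 18:01 + 75 min = 19:16.
From 14:00 to 19:16 is 5 h 16 min.

5 h 16 min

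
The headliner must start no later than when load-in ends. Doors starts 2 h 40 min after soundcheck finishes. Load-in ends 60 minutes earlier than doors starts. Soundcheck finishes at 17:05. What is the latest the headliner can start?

Doors starts at 17:05 + 160 min = 19:45.
Load-in ends at 19:45 − 60 min = 18:45.
The headliner is bounded by load-in, so the latest it can start is 18:45.

18:45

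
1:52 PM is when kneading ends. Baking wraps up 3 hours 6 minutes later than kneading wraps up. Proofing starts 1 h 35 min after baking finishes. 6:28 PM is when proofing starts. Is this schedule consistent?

Baking ends at 1:52 PM + 186 min = 4:58 PM.
Proofing starts at 4:58 PM + 95 min = 6:33 PM.
But proofing is also said to start at 6:28 PM — a 5-minute conflict.

No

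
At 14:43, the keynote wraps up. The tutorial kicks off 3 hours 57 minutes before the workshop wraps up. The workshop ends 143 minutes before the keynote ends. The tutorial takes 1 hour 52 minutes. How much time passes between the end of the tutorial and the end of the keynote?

The workshop ends at 14:43 − 143 min = 12:20.
The tutorial starts at 12:20 − 237 min = 08:23.
The tutorial ends at 08:23 + 112 min = 10:15.
From 10:15 to 14:43 is 268 minutes.

268 minutes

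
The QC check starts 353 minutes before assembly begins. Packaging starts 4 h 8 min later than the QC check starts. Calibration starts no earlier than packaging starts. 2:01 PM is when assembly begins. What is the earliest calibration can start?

The QC check starts at 2:01 PM − 353 min = 8:08 AM.
Packaging starts at 8:08 AM + 248 min = 12:16 PM.
Calibration is bounded by packaging, so the earliest it can start is 12:16 PM.

12:16 PM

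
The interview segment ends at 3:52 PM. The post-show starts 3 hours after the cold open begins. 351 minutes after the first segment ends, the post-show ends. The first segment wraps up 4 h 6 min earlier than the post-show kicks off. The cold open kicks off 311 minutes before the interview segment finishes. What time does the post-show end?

The cold open starts at 3:52 PM − 311 min = 10:41 AM.
The post-show starts at 10:41 AM + 180 min = 1:41 PM.
The first segment ends at 1:41 PM − 246 min = 9:35 AM.
The post-show ends at 9:35 AM + 351 min = 3:26 PM.

3:26 PM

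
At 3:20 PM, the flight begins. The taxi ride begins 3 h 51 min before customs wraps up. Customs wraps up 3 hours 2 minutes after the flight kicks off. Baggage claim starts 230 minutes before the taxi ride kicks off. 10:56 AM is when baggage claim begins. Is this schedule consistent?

No

Customs ends at 3:20 PM + 182 min = 6:22 PM.
The taxi ride starts at 6:22 PM − 231 min = 2:31 PM.
Baggage claim starts at 2:31 PM − 230 min = 10:41 AM.
But baggage claim is also said to start at 10:56 AM — a 15-minute conflict.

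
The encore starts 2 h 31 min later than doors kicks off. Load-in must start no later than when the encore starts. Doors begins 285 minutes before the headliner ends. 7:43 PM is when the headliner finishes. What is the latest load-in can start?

5:29 PM

Doors starts at 7:43 PM − 285 min = 2:58 PM.
The encore starts at 2:58 PM + 151 min = 5:29 PM.
Load-in is bounded by the encore, so the latest it can start is 5:29 PM.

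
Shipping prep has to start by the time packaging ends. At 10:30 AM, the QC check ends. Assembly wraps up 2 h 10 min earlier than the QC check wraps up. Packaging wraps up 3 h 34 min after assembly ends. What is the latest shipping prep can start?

11:54 AM

Assembly ends at 10:30 AM − 130 min = 8:20 AM.
Packaging ends at 8:20 AM + 214 min = 11:54 AM.
Shipping prep is bounded by packaging, so the latest it can start is 11:54 AM.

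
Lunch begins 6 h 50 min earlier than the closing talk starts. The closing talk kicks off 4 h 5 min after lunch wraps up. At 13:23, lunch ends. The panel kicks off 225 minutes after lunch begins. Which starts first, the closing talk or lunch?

The closing talk starts at 13:23 + 245 min = 17:28.
Lunch starts at 17:28 − 410 min = 10:38.
The closing talk starts at 17:28 and lunch starts at 10:38, so lunch is first.

lunch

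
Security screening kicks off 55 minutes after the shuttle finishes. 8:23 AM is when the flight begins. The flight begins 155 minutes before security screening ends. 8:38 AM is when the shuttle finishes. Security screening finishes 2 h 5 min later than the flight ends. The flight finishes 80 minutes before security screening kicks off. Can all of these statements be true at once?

Security screening starts at 8:38 AM + 55 min = 9:33 AM.
The flight ends at 9:33 AM − 80 min = 8:13 AM.
Security screening ends at 8:13 AM + 125 min = 10:18 AM.
The flight starts at 10:18 AM − 155 min = 7:43 AM.
But the flight is also said to start at 8:23 AM — a 40-minute conflict.

No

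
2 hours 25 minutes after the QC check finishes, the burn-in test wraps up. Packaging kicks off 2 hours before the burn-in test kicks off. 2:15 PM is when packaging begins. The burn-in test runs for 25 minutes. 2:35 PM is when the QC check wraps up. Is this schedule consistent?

No

The burn-in test ends at 2:35 PM + 145 min = 5:00 PM.
The burn-in test starts at 5:00 PM − 25 min = 4:35 PM.
Packaging starts at 4:35 PM − 120 min = 2:35 PM.
But packaging is also said to start at 2:15 PM — a 20-minute conflict.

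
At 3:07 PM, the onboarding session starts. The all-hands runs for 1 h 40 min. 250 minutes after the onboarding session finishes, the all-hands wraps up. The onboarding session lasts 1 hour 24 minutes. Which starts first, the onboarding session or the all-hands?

The onboarding session ends at 3:07 PM + 84 min = 4:31 PM.
The all-hands ends at 4:31 PM + 250 min = 8:41 PM.
The all-hands starts at 8:41 PM − 100 min = 7:01 PM.
The onboarding session starts at 3:07 PM and the all-hands starts at 7:01 PM, so the onboarding session is first.

the onboarding session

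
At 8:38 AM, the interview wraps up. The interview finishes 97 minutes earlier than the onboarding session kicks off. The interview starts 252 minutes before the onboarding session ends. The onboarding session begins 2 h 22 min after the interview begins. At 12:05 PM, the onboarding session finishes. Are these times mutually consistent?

The interview starts at 12:05 PM − 252 min = 7:53 AM.
The onboarding session starts at 7:53 AM + 142 min = 10:15 AM.
The interview ends at 10:15 AM − 97 min = 8:38 AM.
That matches the stated 8:38 AM, so the schedule is consistent.

Yes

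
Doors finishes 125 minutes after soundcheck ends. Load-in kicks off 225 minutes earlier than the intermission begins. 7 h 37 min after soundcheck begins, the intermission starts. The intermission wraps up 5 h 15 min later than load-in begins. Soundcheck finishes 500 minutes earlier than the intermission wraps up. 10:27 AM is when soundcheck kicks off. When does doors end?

The intermission starts at 10:27 AM + 457 min = 6:04 PM.
Load-in starts at 6:04 PM − 225 min = 2:19 PM.
The intermission ends at 2:19 PM + 315 min = 7:34 PM.
Soundcheck ends at 7:34 PM − 500 min = 11:14 AM.
Doors ends at 11:14 AM + 125 min = 1:19 PM.

1:19 PM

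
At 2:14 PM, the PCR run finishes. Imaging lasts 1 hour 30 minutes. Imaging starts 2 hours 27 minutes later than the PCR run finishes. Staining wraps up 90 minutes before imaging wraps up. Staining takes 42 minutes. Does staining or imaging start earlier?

Imaging starts at 2:14 PM + 147 min = 4:41 PM.
Imaging ends at 4:41 PM + 90 min = 6:11 PM.
Staining ends at 6:11 PM − 90 min = 4:41 PM.
Staining starts at 4:41 PM − 42 min = 3:59 PM.
Staining starts at 3:59 PM and imaging starts at 4:41 PM, so staining is first.

staining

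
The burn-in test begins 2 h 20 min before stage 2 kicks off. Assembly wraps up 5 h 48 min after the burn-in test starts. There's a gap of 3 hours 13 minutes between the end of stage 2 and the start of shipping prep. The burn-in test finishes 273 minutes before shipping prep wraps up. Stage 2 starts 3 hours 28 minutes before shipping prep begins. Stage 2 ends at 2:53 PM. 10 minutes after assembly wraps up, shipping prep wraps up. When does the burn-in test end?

1:43 PM

Shipping prep starts at 2:53 PM + 193 min = 6:06 PM.
Stage 2 starts at 6:06 PM − 208 min = 2:38 PM.
The burn-in test starts at 2:38 PM − 140 min = 12:18 PM.
Assembly ends at 12:18 PM + 348 min = 6:06 PM.
Shipping prep ends at 6:06 PM + 10 min = 6:16 PM.
The burn-in test ends at 6:16 PM − 273 min = 1:43 PM.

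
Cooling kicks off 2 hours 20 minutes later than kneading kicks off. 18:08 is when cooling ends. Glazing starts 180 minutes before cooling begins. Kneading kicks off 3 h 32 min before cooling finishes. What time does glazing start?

Kneading starts at 18:08 − 212 min = 14:36.
Cooling starts at 14:36 + 140 min = 16:56.
Glazing starts at 16:56 − 180 min = 13:56.

13:56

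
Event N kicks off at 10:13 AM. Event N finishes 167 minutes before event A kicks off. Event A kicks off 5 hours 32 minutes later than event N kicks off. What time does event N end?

12:58 PM

Event A starts at 10:13 AM + 332 min = 3:45 PM.
Event N ends at 3:45 PM − 167 min = 12:58 PM.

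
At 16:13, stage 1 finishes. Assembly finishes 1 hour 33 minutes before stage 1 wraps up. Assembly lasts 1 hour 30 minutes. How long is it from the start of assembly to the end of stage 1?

3 h 3 min

Assembly ends at 16:13 − 93 min = 14:40.
Assembly starts at 14:40 − 90 min = 13:10.
From 13:10 to 16:13 is 3 h 3 min.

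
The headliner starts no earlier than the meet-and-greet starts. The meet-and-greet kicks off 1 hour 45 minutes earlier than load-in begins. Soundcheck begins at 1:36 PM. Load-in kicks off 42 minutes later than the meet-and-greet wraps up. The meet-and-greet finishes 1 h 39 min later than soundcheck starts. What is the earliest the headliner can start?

The meet-and-greet ends at 1:36 PM + 99 min = 3:15 PM.
Load-in starts at 3:15 PM + 42 min = 3:57 PM.
The meet-and-greet starts at 3:57 PM − 105 min = 2:12 PM.
The headliner is bounded by the meet-and-greet, so the earliest it can start is 2:12 PM.

2:12 PM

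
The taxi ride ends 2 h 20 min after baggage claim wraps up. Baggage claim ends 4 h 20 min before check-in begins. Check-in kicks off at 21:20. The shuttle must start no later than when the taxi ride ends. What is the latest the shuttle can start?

Baggage claim ends at 21:20 − 260 min = 17:00.
The taxi ride ends at 17:00 + 140 min = 19:20.
The shuttle is bounded by the taxi ride, so the latest it can start is 19:20.

19:20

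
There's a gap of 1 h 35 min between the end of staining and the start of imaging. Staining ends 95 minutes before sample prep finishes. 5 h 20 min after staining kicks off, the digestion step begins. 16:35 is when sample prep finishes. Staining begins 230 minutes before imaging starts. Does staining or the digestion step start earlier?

staining

Staining ends at 16:35 − 95 min = 15:00.
Imaging starts at 15:00 + 95 min = 16:35.
Staining starts at 16:35 − 230 min = 12:45.
The digestion step starts at 12:45 + 320 min = 18:05.
Staining starts at 12:45 and the digestion step starts at 18:05, so staining is first.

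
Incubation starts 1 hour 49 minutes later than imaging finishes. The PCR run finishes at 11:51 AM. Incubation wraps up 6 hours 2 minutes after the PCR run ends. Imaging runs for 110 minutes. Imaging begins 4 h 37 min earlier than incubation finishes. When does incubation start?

Incubation ends at 11:51 AM + 362 min = 5:53 PM.
Imaging starts at 5:53 PM − 277 min = 1:16 PM.
Imaging ends at 1:16 PM + 110 min = 3:06 PM.
Incubation starts at 3:06 PM + 109 min = 4:55 PM.

4:55 PM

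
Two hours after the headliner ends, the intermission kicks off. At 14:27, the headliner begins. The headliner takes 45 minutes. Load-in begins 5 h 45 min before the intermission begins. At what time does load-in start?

11:27

The headliner ends at 14:27 + 45 min = 15:12.
The intermission starts at 15:12 + 120 min = 17:12.
Load-in starts at 17:12 − 345 min = 11:27.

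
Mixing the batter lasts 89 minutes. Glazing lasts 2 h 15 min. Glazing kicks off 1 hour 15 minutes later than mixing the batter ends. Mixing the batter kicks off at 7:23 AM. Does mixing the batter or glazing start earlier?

mixing the batter

Mixing the batter ends at 7:23 AM + 89 min = 8:52 AM.
Glazing starts at 8:52 AM + 75 min = 10:07 AM.
Mixing the batter starts at 7:23 AM and glazing starts at 10:07 AM, so mixing the batter is first.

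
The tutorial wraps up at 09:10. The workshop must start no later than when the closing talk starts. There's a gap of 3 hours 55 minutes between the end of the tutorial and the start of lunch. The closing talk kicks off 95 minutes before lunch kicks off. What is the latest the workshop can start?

11:30

Lunch starts at 09:10 + 235 min = 13:05.
The closing talk starts at 13:05 − 95 min = 11:30.
The workshop is bounded by the closing talk, so the latest it can start is 11:30.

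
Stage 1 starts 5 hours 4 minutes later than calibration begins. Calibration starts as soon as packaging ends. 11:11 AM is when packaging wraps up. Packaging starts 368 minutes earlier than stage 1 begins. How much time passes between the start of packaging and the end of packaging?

Calibration starts at 11:11 AM.
Stage 1 starts at 11:11 AM + 304 min = 4:15 PM.
Packaging starts at 4:15 PM − 368 min = 10:07 AM.
From 10:07 AM to 11:11 AM is 1 hour 4 minutes.

1 hour 4 minutes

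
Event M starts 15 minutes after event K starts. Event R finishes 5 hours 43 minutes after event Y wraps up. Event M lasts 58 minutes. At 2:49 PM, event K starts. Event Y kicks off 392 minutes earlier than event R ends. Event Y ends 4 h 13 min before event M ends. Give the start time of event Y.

Event M starts at 2:49 PM + 15 min = 3:04 PM.
Event M ends at 3:04 PM + 58 min = 4:02 PM.
Event Y ends at 4:02 PM − 253 min = 11:49 AM.
Event R ends at 11:49 AM + 343 min = 5:32 PM.
Event Y starts at 5:32 PM − 392 min = 11:00 AM.

11:00 AM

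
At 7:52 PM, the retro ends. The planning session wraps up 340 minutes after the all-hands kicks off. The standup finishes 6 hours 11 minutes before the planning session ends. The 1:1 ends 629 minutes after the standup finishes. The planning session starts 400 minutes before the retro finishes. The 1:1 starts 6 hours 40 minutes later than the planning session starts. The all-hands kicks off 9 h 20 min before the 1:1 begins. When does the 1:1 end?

The planning session starts at 7:52 PM − 400 min = 1:12 PM.
The 1:1 starts at 1:12 PM + 400 min = 7:52 PM.
The all-hands starts at 7:52 PM − 560 min = 10:32 AM.
The planning session ends at 10:32 AM + 340 min = 4:12 PM.
The standup ends at 4:12 PM − 371 min = 10:01 AM.
The 1:1 ends at 10:01 AM + 629 min = 8:30 PM.

8:30 PM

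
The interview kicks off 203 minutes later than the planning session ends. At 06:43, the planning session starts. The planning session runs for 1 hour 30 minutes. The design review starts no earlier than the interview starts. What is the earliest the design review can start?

11:36

The planning session ends at 06:43 + 90 min = 08:13.
The interview starts at 08:13 + 203 min = 11:36.
The design review is bounded by the interview, so the earliest it can start is 11:36.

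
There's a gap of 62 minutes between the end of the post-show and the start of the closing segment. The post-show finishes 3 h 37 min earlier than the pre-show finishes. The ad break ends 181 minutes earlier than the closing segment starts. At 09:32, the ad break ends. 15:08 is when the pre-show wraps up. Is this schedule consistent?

The post-show ends at 15:08 − 217 min = 11:31.
The closing segment starts at 11:31 + 62 min = 12:33.
The ad break ends at 12:33 − 181 min = 09:32.
That matches the stated 09:32, so the schedule is consistent.

Yes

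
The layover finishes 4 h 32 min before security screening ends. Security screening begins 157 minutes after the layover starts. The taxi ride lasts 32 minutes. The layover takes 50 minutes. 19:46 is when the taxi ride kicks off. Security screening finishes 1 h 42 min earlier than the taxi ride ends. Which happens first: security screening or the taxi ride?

The taxi ride ends at 19:46 + 32 min = 20:18.
Security screening ends at 20:18 − 102 min = 18:36.
The layover ends at 18:36 − 272 min = 14:04.
The layover starts at 14:04 − 50 min = 13:14.
Security screening starts at 13:14 + 157 min = 15:51.
Security screening starts at 15:51 and the taxi ride starts at 19:46, so security screening is first.

security screening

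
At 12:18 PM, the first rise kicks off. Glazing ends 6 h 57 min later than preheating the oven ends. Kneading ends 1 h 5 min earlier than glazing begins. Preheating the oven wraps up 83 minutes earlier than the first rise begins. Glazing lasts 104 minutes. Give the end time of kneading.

3:03 PM

Preheating the oven ends at 12:18 PM − 83 min = 10:55 AM.
Glazing ends at 10:55 AM + 417 min = 5:52 PM.
Glazing starts at 5:52 PM − 104 min = 4:08 PM.
Kneading ends at 4:08 PM − 65 min = 3:03 PM.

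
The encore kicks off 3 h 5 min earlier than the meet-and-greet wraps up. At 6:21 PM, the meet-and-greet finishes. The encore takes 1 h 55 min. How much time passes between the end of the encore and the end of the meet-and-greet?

1 hour 10 minutes

The encore starts at 6:21 PM − 185 min = 3:16 PM.
The encore ends at 3:16 PM + 115 min = 5:11 PM.
From 5:11 PM to 6:21 PM is 1 hour 10 minutes.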